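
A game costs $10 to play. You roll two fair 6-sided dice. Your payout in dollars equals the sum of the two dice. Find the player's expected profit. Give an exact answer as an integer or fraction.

Distribution of the sum of the two dice: 2 w.p. 1/36, 3 w.p. 1/18, 4 w.p. 1/12, 5 w.p. 1/9, 6 w.p. 5/36, 7 w.p. 1/6, …
E[payout] = (1/36)·2 + (1/18)·3 + (1/12)·4 + (1/9)·5 + (5/36)·6 + (1/6)·7 + (5/36)·8 + (1/9)·9 + (1/12)·10 + (1/18)·11 + (1/36)·12 = 7
Expected profit = 7 − 10 = -3

-$3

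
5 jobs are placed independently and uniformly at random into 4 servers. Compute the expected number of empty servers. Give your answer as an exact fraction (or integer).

Let Xⱼ=1 if server j is empty. P(Xⱼ=1) = ((4-1)/4)^5 = 243/1024.
By linearity, E[#empty] = 4·243/1024 = 243/256.

243/256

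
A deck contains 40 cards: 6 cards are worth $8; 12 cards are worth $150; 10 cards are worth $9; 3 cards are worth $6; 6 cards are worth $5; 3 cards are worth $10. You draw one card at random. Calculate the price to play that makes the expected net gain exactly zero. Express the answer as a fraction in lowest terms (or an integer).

252/5 dollars

E[payout] = (6/40)·8 + (12/40)·150 + (10/40)·9 + (3/40)·6 + (6/40)·5 + (3/40)·10 = 252/5
Fair fee = E[payout] = 252/5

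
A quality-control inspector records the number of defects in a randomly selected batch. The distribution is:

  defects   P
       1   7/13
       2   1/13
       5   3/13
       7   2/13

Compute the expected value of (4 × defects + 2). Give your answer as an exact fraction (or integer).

178/13

E[4x+2] = (7/13)·6 + (1/13)·10 + (3/13)·22 + (2/13)·30
     = 178/13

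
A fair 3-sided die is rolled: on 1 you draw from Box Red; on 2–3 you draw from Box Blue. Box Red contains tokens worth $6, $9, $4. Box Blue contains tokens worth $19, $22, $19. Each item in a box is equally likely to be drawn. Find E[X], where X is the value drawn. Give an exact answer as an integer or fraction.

E[X | Box Red] = (6 + 9 + 4)/3 = 19/3
E[X | Box Blue] = (19 + 22 + 19)/3 = 20
E[X] = (1/3)·19/3 + (2/3)·20 = 139/9

139/9 dollars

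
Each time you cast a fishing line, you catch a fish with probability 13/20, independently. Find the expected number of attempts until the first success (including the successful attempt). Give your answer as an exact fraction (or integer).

20/13

For a geometric distribution, E[trials] = 1/p = 1/(13/20) = 20/13.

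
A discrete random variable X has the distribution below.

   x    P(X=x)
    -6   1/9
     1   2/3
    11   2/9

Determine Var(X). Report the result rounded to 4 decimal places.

E[X] = (1/9)·(-6) + (2/3)·1 + (2/9)·11 = 22/9
E[X²] = (1/9)·36 + (2/3)·1 + (2/9)·121 = 284/9
Var(X) = 284/9 − (22/9)² = 2072/81 ≈ 25.5802

25.5802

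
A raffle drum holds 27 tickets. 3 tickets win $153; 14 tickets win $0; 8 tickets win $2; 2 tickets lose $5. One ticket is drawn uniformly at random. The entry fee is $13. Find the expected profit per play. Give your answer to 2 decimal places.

$4.22

E[payout] = (3/27)·153 + (14/27)·0 + (8/27)·2 + (2/27)·(-5) = 155/9
Expected profit = 155/9 − 13 = 38/9 ≈ $4.22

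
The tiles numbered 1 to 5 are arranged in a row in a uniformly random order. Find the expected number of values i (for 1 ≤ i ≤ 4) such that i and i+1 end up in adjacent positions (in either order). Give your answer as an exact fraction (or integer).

For each i ∈ {1,…,4}, let Xᵢ = 1 if i and i+1 are adjacent. P(Xᵢ=1) = 2·(5−1)!/5! = 2/5.
By linearity, E[ΣXᵢ] = (4)·(2/5) = 8/5.

8/5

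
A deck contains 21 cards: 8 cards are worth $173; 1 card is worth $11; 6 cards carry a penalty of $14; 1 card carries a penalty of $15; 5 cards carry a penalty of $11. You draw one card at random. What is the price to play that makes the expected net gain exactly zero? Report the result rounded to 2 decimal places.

$59.10

E[payout] = (8/21)·173 + (1/21)·11 + (6/21)·(-14) + (1/21)·(-15) + (5/21)·(-11) = 1241/21
Fair fee = E[payout] = 1241/21 ≈ $59.10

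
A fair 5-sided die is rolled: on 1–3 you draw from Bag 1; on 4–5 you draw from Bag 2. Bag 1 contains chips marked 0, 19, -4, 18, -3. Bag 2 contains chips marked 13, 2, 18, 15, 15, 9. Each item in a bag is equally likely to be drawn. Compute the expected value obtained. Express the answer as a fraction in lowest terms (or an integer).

E[X | Bag 1] = (0 + 19 − 4 + 18 − 3)/5 = 6
E[X | Bag 2] = (13 + 2 + 18 + 15 + 15 + 9)/6 = 12
E[X] = (3/5)·6 + (2/5)·12 = 42/5

42/5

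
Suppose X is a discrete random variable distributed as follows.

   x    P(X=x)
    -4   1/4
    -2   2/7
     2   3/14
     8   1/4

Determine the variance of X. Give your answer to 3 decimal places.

E[X] = (1/4)·(-4) + (2/7)·(-2) + (3/14)·2 + (1/4)·8 = 6/7
E[X²] = (1/4)·16 + (2/7)·4 + (3/14)·4 + (1/4)·64 = 22
Var(X) = 22 − (6/7)² = 1042/49 ≈ 21.265

21.265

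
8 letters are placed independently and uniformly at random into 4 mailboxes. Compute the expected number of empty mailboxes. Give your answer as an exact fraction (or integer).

Let Xⱼ=1 if mailbox j is empty. P(Xⱼ=1) = ((4-1)/4)^8 = 6561/65536.
By linearity, E[#empty] = 4·6561/65536 = 6561/16384.

6561/16384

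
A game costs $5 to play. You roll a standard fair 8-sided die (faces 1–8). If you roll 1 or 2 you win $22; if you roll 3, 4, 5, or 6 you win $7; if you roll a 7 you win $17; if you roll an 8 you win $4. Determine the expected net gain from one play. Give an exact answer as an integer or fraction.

E[payout] = (1/8)·4 + (1/2)·7 + (1/8)·17 + (1/4)·22 = 93/8
Expected profit = 93/8 − 5 = 53/8

53/8 dollars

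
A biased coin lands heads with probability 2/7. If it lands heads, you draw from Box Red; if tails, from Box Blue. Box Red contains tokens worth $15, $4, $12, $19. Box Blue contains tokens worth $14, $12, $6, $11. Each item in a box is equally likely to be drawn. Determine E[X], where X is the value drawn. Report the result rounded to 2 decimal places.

$11.25

E[X | Box Red] = (15 + 4 + 12 + 19)/4 = 25/2
E[X | Box Blue] = (14 + 12 + 6 + 11)/4 = 43/4
E[X] = (2/7)·25/2 + (5/7)·43/4 = 45/4 ≈ 11.25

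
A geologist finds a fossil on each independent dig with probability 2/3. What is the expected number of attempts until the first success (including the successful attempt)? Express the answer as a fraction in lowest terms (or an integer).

3/2

For a geometric distribution, E[trials] = 1/p = 1/(2/3) = 3/2.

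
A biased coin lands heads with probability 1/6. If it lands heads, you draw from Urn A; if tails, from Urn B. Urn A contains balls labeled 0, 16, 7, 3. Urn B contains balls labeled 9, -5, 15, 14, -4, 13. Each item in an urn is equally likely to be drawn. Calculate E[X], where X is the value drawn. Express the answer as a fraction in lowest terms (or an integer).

83/12

E[X | Urn A] = (0 + 16 + 7 + 3)/4 = 13/2
E[X | Urn B] = (9 − 5 + 15 + 14 − 4 + 13)/6 = 7
E[X] = (1/6)·13/2 + (5/6)·7 = 83/12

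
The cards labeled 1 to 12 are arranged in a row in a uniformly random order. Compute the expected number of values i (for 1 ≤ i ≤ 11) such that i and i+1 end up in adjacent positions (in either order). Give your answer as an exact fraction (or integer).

For each i ∈ {1,…,11}, let Xᵢ = 1 if i and i+1 are adjacent. P(Xᵢ=1) = 2·(12−1)!/12! = 2/12.
By linearity, E[ΣXᵢ] = (11)·(2/12) = 11/6.

11/6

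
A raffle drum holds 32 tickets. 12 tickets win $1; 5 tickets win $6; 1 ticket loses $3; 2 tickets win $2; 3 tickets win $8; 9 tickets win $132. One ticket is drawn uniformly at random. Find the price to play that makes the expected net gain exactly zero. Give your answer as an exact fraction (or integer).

1255/32 dollars

E[payout] = (12/32)·1 + (5/32)·6 + (1/32)·(-3) + (2/32)·2 + (3/32)·8 + (9/32)·132 = 1255/32
Fair fee = E[payout] = 1255/32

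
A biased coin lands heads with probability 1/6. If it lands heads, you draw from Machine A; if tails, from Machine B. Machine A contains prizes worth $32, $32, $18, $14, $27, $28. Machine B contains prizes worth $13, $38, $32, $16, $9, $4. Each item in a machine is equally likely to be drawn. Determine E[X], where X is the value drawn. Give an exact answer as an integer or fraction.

79/4 dollars

E[X | Machine A] = (32 + 32 + 18 + 14 + 27 + 28)/6 = 151/6
E[X | Machine B] = (13 + 38 + 32 + 16 + 9 + 4)/6 = 56/3
E[X] = (1/6)·151/6 + (5/6)·56/3 = 79/4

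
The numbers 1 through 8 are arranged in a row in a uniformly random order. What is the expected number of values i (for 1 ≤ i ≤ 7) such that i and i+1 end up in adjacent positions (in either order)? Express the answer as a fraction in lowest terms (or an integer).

7/4

For each i ∈ {1,…,7}, let Xᵢ = 1 if i and i+1 are adjacent. P(Xᵢ=1) = 2·(8−1)!/8! = 2/8.
By linearity, E[ΣXᵢ] = (7)·(2/8) = 7/4.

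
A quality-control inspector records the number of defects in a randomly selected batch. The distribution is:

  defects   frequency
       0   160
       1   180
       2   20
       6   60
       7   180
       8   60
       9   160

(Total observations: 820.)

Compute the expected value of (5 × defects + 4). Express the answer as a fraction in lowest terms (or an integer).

1104/41

Total = 820, so P(defects=0) = 160/820, etc.
E[5x+4] = (8/41)·4 + (9/41)·9 + (1/41)·14 + (3/41)·34 + (9/41)·39 + (3/41)·44 + (8/41)·49
     = 1104/41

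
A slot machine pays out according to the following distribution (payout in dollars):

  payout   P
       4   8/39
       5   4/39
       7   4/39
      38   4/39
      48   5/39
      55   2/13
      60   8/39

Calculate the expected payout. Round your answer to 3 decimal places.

E[X] = (8/39)·4 + (4/39)·5 + (4/39)·7 + (4/39)·38 + (5/39)·48 + (2/13)·55 + (8/39)·60
     = 1282/39 ≈ 32.872

$32.872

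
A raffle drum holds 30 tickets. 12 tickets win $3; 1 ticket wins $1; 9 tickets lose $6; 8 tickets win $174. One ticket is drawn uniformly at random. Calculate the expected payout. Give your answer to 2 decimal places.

$45.83

E[payout] = (12/30)·3 + (1/30)·1 + (9/30)·(-6) + (8/30)·174 = 275/6
≈ $45.83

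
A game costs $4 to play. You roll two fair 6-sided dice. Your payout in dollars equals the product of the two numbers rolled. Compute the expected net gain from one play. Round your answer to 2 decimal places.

$8.25

Distribution of the product of the two numbers rolled: 1 w.p. 1/36, 2 w.p. 1/18, 3 w.p. 1/18, 4 w.p. 1/12, 5 w.p. 1/18, 6 w.p. 1/9, …
E[payout] = (1/36)·1 + (1/18)·2 + (1/18)·3 + (1/12)·4 + (1/18)·5 + (1/9)·6 + (1/18)·8 + (1/36)·9 + (1/18)·10 + (1/9)·12 + (1/18)·15 + (1/36)·16 + (1/18)·18 + (1/18)·20 + (1/18)·24 + (1/36)·25 + (1/18)·30 + (1/36)·36 = 49/4
Expected profit = 49/4 − 4 = 33/4 ≈ $8.25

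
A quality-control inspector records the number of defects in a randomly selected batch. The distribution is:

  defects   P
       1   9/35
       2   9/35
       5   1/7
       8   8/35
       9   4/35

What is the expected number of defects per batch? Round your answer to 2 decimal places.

4.34

E[X] = (9/35)·1 + (9/35)·2 + (1/7)·5 + (8/35)·8 + (4/35)·9
     = 152/35 ≈ 4.34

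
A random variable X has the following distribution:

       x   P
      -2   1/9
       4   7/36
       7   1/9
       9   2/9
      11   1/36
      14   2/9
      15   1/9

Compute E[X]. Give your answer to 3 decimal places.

E[X] = (1/9)·(-2) + (7/36)·4 + (1/9)·7 + (2/9)·9 + (1/36)·11 + (2/9)·14 + (1/9)·15
     = 101/12 ≈ 8.417

8.417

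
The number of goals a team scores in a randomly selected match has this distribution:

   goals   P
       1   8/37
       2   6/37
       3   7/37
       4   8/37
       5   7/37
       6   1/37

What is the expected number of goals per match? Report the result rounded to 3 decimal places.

3.081

E[X] = (8/37)·1 + (6/37)·2 + (7/37)·3 + (8/37)·4 + (7/37)·5 + (1/37)·6
     = 114/37 ≈ 3.081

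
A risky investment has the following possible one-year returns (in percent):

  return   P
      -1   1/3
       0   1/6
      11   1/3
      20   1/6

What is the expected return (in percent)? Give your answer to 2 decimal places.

6.67

E[X] = (1/3)·(-1) + (1/6)·0 + (1/3)·11 + (1/6)·20
     = 20/3 ≈ 6.67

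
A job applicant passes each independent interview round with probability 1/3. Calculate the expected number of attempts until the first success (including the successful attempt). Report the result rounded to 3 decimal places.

For a geometric distribution, E[trials] = 1/p = 1/(1/3) = 3.
≈ 3.000

3.000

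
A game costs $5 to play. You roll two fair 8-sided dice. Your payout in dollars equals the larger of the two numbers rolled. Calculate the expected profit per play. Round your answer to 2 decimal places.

$0.81

Distribution of the larger of the two numbers rolled: 1 w.p. 1/64, 2 w.p. 3/64, 3 w.p. 5/64, 4 w.p. 7/64, 5 w.p. 9/64, 6 w.p. 11/64, …
E[payout] = (1/64)·1 + (3/64)·2 + (5/64)·3 + (7/64)·4 + (9/64)·5 + (11/64)·6 + (13/64)·7 + (15/64)·8 = 93/16
Expected profit = 93/16 − 5 = 13/16 ≈ $0.81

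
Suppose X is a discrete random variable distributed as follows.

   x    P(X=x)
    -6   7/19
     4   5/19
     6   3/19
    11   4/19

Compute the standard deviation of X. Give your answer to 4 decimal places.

E[X] = 40/19, E[X²] = 924/19
Var(X) = E[X²] − (E[X])² = 924/19 − 1600/361 = 15956/361
SD(X) = √(15956/361) ≈ 6.6483

6.6483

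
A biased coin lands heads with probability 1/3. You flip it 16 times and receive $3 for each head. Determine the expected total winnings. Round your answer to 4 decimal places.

$16.0000

E[#heads] = 16·1/3 = 16/3 (linearity over flips).
E[winnings] = 3·16/3 = 16.
≈ 16.0000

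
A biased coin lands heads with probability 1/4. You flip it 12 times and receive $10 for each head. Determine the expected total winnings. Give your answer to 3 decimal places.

$30.000

E[#heads] = 12·1/4 = 3 (linearity over flips).
E[winnings] = 10·3 = 30.
≈ 30.000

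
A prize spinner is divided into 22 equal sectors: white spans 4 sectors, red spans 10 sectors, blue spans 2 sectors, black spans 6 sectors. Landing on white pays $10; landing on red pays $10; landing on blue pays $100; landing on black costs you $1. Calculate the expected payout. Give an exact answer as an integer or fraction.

167/11 dollars

E[payout] = (4/22)·10 + (10/22)·10 + (2/22)·100 + (6/22)·(-1) = 167/11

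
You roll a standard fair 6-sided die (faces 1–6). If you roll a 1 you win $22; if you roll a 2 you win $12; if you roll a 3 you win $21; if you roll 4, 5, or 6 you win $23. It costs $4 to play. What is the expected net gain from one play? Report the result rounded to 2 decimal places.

$16.67

E[payout] = (1/6)·12 + (1/6)·21 + (1/6)·22 + (1/2)·23 = 62/3
Expected profit = 62/3 − 4 = 50/3 ≈ $16.67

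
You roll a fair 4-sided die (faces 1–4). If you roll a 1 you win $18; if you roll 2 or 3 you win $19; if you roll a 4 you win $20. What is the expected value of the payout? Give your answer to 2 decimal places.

$19.00

E[payout] = (1/4)·18 + (1/2)·19 + (1/4)·20 = 19
≈ $19.00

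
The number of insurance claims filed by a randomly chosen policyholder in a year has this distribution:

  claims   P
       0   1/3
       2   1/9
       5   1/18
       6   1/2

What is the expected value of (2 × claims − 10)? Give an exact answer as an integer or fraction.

-3

E[2x-10] = (1/3)·(-10) + (1/9)·(-6) + (1/18)·0 + (1/2)·2
     = -3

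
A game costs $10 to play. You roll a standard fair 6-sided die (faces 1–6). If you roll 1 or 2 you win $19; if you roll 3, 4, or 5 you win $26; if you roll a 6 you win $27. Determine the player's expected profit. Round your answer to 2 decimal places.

E[payout] = (1/3)·19 + (1/2)·26 + (1/6)·27 = 143/6
Expected profit = 143/6 − 10 = 83/6 ≈ $13.83

$13.83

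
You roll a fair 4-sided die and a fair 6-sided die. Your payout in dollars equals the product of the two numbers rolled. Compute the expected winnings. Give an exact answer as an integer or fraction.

Distribution of the product of the two numbers rolled: 1 w.p. 1/24, 2 w.p. 1/12, 3 w.p. 1/12, 4 w.p. 1/8, 5 w.p. 1/24, 6 w.p. 1/8, …
E[payout] = (1/24)·1 + (1/12)·2 + (1/12)·3 + (1/8)·4 + (1/24)·5 + (1/8)·6 + (1/12)·8 + (1/24)·9 + (1/24)·10 + (1/8)·12 + (1/24)·15 + (1/24)·16 + (1/24)·18 + (1/24)·20 + (1/24)·24 = 35/4

35/4 dollars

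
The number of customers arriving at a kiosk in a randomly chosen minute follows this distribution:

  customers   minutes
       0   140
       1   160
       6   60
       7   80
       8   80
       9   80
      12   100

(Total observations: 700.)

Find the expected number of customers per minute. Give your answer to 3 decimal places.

5.200

Total = 700, so P(customers=0) = 140/700, etc.
E[X] = (1/5)·0 + (8/35)·1 + (3/35)·6 + (4/35)·7 + (4/35)·8 + (4/35)·9 + (1/7)·12
     = 26/5 ≈ 5.200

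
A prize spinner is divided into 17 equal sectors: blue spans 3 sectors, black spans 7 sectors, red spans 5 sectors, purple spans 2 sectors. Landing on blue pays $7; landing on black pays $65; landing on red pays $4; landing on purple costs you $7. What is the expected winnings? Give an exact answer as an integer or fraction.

482/17 dollars

E[payout] = (3/17)·7 + (7/17)·65 + (5/17)·4 + (2/17)·(-7) = 482/17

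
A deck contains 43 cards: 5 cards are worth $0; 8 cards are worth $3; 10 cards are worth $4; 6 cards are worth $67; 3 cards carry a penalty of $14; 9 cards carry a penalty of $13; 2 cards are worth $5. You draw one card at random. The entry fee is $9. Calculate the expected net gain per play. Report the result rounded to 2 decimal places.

E[payout] = (5/43)·0 + (8/43)·3 + (10/43)·4 + (6/43)·67 + (3/43)·(-14) + (9/43)·(-13) + (2/43)·5 = 317/43
Expected profit = 317/43 − 9 = -70/43 ≈ -$1.63

-$1.63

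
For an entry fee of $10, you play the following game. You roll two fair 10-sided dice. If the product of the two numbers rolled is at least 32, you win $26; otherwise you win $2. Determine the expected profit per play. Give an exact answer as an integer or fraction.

34/25 dollars

E[payout] = (61/100)·2 + (39/100)·26 = 284/25
Expected profit = 284/25 − 10 = 34/25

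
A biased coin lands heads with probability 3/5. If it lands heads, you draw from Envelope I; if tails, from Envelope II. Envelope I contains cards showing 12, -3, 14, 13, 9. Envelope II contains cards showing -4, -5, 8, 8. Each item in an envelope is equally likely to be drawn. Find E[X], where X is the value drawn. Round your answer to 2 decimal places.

E[X | Envelope I] = (12 − 3 + 14 + 13 + 9)/5 = 9
E[X | Envelope II] = (-4 − 5 + 8 + 8)/4 = 7/4
E[X] = (3/5)·9 + (2/5)·7/4 = 61/10 ≈ 6.10

6.10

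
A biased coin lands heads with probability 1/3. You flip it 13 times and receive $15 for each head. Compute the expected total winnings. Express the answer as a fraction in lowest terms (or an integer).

E[#heads] = 13·1/3 = 13/3 (linearity over flips).
E[winnings] = 15·13/3 = 65.

$65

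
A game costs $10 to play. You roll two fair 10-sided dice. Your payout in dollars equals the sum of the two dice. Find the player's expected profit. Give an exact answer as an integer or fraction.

Distribution of the sum of the two dice: 2 w.p. 1/100, 3 w.p. 1/50, 4 w.p. 3/100, 5 w.p. 1/25, 6 w.p. 1/20, 7 w.p. 3/50, …
E[payout] = (1/100)·2 + (1/50)·3 + (3/100)·4 + (1/25)·5 + (1/20)·6 + (3/50)·7 + (7/100)·8 + (2/25)·9 + (9/100)·10 + (1/10)·11 + (9/100)·12 + (2/25)·13 + (7/100)·14 + (3/50)·15 + (1/20)·16 + (1/25)·17 + (3/100)·18 + (1/50)·19 + (1/100)·20 = 11
Expected profit = 11 − 10 = 1

$1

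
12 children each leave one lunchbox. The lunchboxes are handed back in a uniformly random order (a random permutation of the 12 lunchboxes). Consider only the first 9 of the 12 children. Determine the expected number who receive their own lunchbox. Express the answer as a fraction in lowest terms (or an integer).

Let Xᵢ = 1 if person i gets their own lunchbox. For each i, P(Xᵢ=1) = 1/12.
By linearity of expectation, E[X₁+…+X_9] = 9·(1/12) = 3/4.

3/4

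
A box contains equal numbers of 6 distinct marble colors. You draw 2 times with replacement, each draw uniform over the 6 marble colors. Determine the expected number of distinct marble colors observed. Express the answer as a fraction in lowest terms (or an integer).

Let Xⱼ=1 if type j appears at least once. P(Xⱼ=1) = 1 − ((6−1)/6)^2 = 11/36.
E[#distinct] = 6·11/36 = 11/6.

11/6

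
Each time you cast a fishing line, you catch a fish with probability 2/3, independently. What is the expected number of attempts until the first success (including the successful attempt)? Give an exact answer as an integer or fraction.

3/2

For a geometric distribution, E[trials] = 1/p = 1/(2/3) = 3/2.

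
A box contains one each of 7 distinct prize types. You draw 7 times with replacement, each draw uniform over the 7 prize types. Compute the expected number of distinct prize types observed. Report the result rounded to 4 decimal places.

Let Xⱼ=1 if type j appears at least once. P(Xⱼ=1) = 1 − ((7−1)/7)^7 = 543607/823543.
E[#distinct] = 7·543607/823543 = 543607/117649.
≈ 4.6206

4.6206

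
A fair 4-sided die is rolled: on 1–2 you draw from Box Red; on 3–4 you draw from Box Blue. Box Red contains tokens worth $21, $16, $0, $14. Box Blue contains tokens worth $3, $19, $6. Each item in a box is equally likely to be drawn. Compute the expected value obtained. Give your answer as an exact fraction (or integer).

265/24 dollars

E[X | Box Red] = (21 + 16 + 0 + 14)/4 = 51/4
E[X | Box Blue] = (3 + 19 + 6)/3 = 28/3
E[X] = (1/2)·51/4 + (1/2)·28/3 = 265/24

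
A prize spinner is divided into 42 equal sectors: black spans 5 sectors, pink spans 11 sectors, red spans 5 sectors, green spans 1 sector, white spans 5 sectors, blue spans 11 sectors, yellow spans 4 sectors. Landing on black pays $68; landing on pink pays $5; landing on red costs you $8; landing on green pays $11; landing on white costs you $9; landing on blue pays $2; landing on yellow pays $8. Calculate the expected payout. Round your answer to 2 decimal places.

E[payout] = (5/42)·68 + (11/42)·5 + (5/42)·(-8) + (1/42)·11 + (5/42)·(-9) + (11/42)·2 + (4/42)·8 = 125/14
≈ $8.93

$8.93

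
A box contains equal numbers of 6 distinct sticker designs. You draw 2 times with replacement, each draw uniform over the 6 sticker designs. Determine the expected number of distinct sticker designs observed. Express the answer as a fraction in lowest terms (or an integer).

11/6

Let Xⱼ=1 if type j appears at least once. P(Xⱼ=1) = 1 − ((6−1)/6)^2 = 11/36.
E[#distinct] = 6·11/36 = 11/6.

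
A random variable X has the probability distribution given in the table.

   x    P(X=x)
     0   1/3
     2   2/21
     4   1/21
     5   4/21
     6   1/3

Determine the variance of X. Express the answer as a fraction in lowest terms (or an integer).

E[X] = (1/3)·0 + (2/21)·2 + (1/21)·4 + (4/21)·5 + (1/3)·6 = 10/3
E[X²] = (1/3)·0 + (2/21)·4 + (1/21)·16 + (4/21)·25 + (1/3)·36 = 376/21
Var(X) = 376/21 − (10/3)² = 428/63

428/63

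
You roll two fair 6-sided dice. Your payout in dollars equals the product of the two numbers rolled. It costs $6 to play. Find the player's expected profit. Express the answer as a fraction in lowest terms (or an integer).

25/4 dollars

Distribution of the product of the two numbers rolled: 1 w.p. 1/36, 2 w.p. 1/18, 3 w.p. 1/18, 4 w.p. 1/12, 5 w.p. 1/18, 6 w.p. 1/9, …
E[payout] = (1/36)·1 + (1/18)·2 + (1/18)·3 + (1/12)·4 + (1/18)·5 + (1/9)·6 + (1/18)·8 + (1/36)·9 + (1/18)·10 + (1/9)·12 + (1/18)·15 + (1/36)·16 + (1/18)·18 + (1/18)·20 + (1/18)·24 + (1/36)·25 + (1/18)·30 + (1/36)·36 = 49/4
Expected profit = 49/4 − 6 = 25/4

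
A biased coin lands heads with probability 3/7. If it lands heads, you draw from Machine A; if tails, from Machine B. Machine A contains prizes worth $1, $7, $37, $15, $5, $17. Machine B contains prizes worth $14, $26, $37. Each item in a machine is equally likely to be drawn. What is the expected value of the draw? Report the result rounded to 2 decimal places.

$20.52

E[X | Machine A] = (1 + 7 + 37 + 15 + 5 + 17)/6 = 41/3
E[X | Machine B] = (14 + 26 + 37)/3 = 77/3
E[X] = (3/7)·41/3 + (4/7)·77/3 = 431/21 ≈ 20.52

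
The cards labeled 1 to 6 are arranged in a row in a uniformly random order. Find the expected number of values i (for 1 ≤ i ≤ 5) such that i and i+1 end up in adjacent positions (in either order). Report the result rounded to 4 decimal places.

1.6667

For each i ∈ {1,…,5}, let Xᵢ = 1 if i and i+1 are adjacent. P(Xᵢ=1) = 2·(6−1)!/6! = 2/6.
By linearity, E[ΣXᵢ] = (5)·(2/6) = 5/3.
≈ 1.6667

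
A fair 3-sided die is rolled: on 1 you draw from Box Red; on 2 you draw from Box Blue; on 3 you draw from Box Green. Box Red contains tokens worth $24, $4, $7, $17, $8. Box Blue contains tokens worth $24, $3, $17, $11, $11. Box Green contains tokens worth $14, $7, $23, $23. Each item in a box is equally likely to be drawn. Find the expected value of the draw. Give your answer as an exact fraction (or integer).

839/60 dollars

E[X | Box Red] = (24 + 4 + 7 + 17 + 8)/5 = 12
E[X | Box Blue] = (24 + 3 + 17 + 11 + 11)/5 = 66/5
E[X | Box Green] = (14 + 7 + 23 + 23)/4 = 67/4
E[X] = (1/3)·12 + (1/3)·66/5 + (1/3)·67/4 = 839/60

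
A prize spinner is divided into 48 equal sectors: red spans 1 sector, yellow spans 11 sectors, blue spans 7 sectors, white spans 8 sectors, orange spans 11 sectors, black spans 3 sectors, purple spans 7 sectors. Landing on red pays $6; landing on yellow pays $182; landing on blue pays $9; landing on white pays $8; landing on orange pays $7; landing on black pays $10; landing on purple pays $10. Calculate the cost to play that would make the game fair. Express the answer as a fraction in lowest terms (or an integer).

E[payout] = (1/48)·6 + (11/48)·182 + (7/48)·9 + (8/48)·8 + (11/48)·7 + (3/48)·10 + (7/48)·10 = 289/6
Fair fee = E[payout] = 289/6

289/6 dollars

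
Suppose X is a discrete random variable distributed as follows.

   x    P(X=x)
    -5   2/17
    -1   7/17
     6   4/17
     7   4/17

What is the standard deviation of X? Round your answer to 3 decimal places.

4.372

E[X] = 35/17, E[X²] = 397/17
Var(X) = E[X²] − (E[X])² = 397/17 − 1225/289 = 5524/289
SD(X) = √(5524/289) ≈ 4.372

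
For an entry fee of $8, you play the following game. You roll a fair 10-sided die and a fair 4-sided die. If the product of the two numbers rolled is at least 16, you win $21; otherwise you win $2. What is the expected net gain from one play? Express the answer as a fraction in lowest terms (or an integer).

E[payout] = (5/8)·2 + (3/8)·21 = 73/8
Expected profit = 73/8 − 8 = 9/8

9/8 dollars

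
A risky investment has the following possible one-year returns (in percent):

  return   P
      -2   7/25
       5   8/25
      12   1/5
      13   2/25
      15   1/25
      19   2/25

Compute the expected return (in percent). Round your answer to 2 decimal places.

6.60

E[X] = (7/25)·(-2) + (8/25)·5 + (1/5)·12 + (2/25)·13 + (1/25)·15 + (2/25)·19
     = 33/5 ≈ 6.60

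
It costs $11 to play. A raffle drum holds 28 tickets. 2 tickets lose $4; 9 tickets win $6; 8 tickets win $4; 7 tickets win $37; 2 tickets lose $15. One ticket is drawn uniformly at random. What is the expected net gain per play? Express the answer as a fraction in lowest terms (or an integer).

E[payout] = (2/28)·(-4) + (9/28)·6 + (8/28)·4 + (7/28)·37 + (2/28)·(-15) = 307/28
Expected profit = 307/28 − 11 = -1/28

-1/28 dollars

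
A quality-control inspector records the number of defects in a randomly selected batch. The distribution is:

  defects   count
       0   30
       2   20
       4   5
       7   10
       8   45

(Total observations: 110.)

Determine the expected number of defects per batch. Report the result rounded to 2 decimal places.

4.45

Total = 110, so P(defects=0) = 30/110, etc.
E[X] = (3/11)·0 + (2/11)·2 + (1/22)·4 + (1/11)·7 + (9/22)·8
     = 49/11 ≈ 4.45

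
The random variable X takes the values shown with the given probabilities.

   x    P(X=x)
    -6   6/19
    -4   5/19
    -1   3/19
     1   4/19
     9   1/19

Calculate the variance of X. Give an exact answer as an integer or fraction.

E[X] = (6/19)·(-6) + (5/19)·(-4) + (3/19)·(-1) + (4/19)·1 + (1/19)·9 = -46/19
E[X²] = (6/19)·36 + (5/19)·16 + (3/19)·1 + (4/19)·1 + (1/19)·81 = 384/19
Var(X) = 384/19 − (-46/19)² = 5180/361

5180/361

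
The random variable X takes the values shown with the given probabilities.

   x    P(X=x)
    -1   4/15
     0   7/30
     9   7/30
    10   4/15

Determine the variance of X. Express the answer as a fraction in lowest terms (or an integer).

307/12

E[X] = (4/15)·(-1) + (7/30)·0 + (7/30)·9 + (4/15)·10 = 9/2
E[X²] = (4/15)·1 + (7/30)·0 + (7/30)·81 + (4/15)·100 = 275/6
Var(X) = 275/6 − (9/2)² = 307/12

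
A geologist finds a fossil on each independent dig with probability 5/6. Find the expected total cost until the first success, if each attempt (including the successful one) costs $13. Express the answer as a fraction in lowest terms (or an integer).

78/5 dollars

E[#attempts] = 1/p = 6/5; E[cost] = 13·6/5 = 78/5.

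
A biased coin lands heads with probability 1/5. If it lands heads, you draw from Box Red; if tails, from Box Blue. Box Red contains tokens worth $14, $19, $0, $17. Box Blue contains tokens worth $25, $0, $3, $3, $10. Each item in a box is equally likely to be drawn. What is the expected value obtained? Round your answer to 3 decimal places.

E[X | Box Red] = (14 + 19 + 0 + 17)/4 = 25/2
E[X | Box Blue] = (25 + 0 + 3 + 3 + 10)/5 = 41/5
E[X] = (1/5)·25/2 + (4/5)·41/5 = 453/50 ≈ 9.060

$9.060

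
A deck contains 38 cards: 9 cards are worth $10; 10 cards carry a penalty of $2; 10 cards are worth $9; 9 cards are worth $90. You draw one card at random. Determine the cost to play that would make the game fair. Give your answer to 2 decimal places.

E[payout] = (9/38)·10 + (10/38)·(-2) + (10/38)·9 + (9/38)·90 = 485/19
Fair fee = E[payout] = 485/19 ≈ $25.53

$25.53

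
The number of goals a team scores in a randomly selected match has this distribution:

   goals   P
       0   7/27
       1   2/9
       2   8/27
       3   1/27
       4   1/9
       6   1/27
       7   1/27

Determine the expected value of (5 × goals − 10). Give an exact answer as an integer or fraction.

-20/27

E[5x-10] = (7/27)·(-10) + (2/9)·(-5) + (8/27)·0 + (1/27)·5 + (1/9)·10 + (1/27)·20 + (1/27)·25
     = -20/27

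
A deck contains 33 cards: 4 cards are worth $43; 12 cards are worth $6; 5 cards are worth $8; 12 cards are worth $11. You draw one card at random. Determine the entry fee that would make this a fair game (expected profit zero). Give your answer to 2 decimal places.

E[payout] = (4/33)·43 + (12/33)·6 + (5/33)·8 + (12/33)·11 = 416/33
Fair fee = E[payout] = 416/33 ≈ $12.61

$12.61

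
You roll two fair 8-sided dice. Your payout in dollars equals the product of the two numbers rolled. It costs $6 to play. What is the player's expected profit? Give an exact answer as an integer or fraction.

Distribution of the product of the two numbers rolled: 1 w.p. 1/64, 2 w.p. 1/32, 3 w.p. 1/32, 4 w.p. 3/64, 5 w.p. 1/32, 6 w.p. 1/16, …
E[payout] = (1/64)·1 + (1/32)·2 + (1/32)·3 + (3/64)·4 + (1/32)·5 + (1/16)·6 + (1/32)·7 + (1/16)·8 + (1/64)·9 + (1/32)·10 + (1/16)·12 + (1/32)·14 + (1/32)·15 + (3/64)·16 + (1/32)·18 + (1/32)·20 + (1/32)·21 + (1/16)·24 + (1/64)·25 + (1/32)·28 + (1/32)·30 + (1/32)·32 + (1/32)·35 + (1/64)·36 + (1/32)·40 + (1/32)·42 + (1/32)·48 + (1/64)·49 + (1/32)·56 + (1/64)·64 = 81/4
Expected profit = 81/4 − 6 = 57/4

57/4 dollars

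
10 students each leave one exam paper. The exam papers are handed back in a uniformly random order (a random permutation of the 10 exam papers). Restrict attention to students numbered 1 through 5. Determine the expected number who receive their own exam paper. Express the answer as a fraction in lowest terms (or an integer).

Let Xᵢ = 1 if person i gets their own exam paper. For each i, P(Xᵢ=1) = 1/10.
By linearity of expectation, E[X₁+…+X_5] = 5·(1/10) = 1/2.

1/2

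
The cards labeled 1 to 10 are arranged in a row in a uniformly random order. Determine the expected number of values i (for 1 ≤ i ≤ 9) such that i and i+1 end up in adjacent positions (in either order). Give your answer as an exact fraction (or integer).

9/5

For each i ∈ {1,…,9}, let Xᵢ = 1 if i and i+1 are adjacent. P(Xᵢ=1) = 2·(10−1)!/10! = 2/10.
By linearity, E[ΣXᵢ] = (9)·(2/10) = 9/5.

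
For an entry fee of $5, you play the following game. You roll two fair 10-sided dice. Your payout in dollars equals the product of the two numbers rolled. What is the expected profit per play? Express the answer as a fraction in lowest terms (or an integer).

101/4 dollars

Distribution of the product of the two numbers rolled: 1 w.p. 1/100, 2 w.p. 1/50, 3 w.p. 1/50, 4 w.p. 3/100, 5 w.p. 1/50, 6 w.p. 1/25, …
E[payout] = (1/100)·1 + (1/50)·2 + (1/50)·3 + (3/100)·4 + (1/50)·5 + (1/25)·6 + (1/50)·7 + (1/25)·8 + (3/100)·9 + (1/25)·10 + (1/25)·12 + (1/50)·14 + (1/50)·15 + (3/100)·16 + (1/25)·18 + (1/25)·20 + (1/50)·21 + (1/25)·24 + (1/100)·25 + (1/50)·27 + (1/50)·28 + (1/25)·30 + (1/50)·32 + (1/50)·35 + (3/100)·36 + (1/25)·40 + (1/50)·42 + (1/50)·45 + (1/50)·48 + (1/100)·49 + (1/50)·50 + (1/50)·54 + (1/50)·56 + (1/50)·60 + (1/50)·63 + (1/100)·64 + (1/50)·70 + (1/50)·72 + (1/50)·80 + (1/100)·81 + (1/50)·90 + (1/100)·100 = 121/4
Expected profit = 121/4 − 5 = 101/4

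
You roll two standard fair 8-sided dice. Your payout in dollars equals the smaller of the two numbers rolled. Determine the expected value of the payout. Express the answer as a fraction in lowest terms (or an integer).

51/16 dollars

Distribution of the smaller of the two numbers rolled: 1 w.p. 15/64, 2 w.p. 13/64, 3 w.p. 11/64, 4 w.p. 9/64, 5 w.p. 7/64, 6 w.p. 5/64, …
E[payout] = (15/64)·1 + (13/64)·2 + (11/64)·3 + (9/64)·4 + (7/64)·5 + (5/64)·6 + (3/64)·7 + (1/64)·8 = 51/16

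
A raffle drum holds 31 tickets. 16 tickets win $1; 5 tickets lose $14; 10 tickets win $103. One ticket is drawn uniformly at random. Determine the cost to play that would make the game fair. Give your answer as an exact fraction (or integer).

976/31 dollars

E[payout] = (16/31)·1 + (5/31)·(-14) + (10/31)·103 = 976/31
Fair fee = E[payout] = 976/31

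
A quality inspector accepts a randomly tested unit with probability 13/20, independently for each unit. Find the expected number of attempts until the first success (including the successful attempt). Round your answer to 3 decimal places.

For a geometric distribution, E[trials] = 1/p = 1/(13/20) = 20/13.
≈ 1.538

1.538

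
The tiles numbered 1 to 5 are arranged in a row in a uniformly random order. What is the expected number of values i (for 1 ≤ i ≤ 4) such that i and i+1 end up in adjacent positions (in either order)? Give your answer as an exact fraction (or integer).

For each i ∈ {1,…,4}, let Xᵢ = 1 if i and i+1 are adjacent. P(Xᵢ=1) = 2·(5−1)!/5! = 2/5.
By linearity, E[ΣXᵢ] = (4)·(2/5) = 8/5.

8/5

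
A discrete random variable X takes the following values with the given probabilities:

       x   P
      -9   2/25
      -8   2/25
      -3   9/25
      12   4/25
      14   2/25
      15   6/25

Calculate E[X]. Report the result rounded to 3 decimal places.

4.200

E[X] = (2/25)·(-9) + (2/25)·(-8) + (9/25)·(-3) + (4/25)·12 + (2/25)·14 + (6/25)·15
     = 21/5 ≈ 4.200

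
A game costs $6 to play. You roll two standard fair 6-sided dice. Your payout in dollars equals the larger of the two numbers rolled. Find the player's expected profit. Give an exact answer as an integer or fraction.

Distribution of the larger of the two numbers rolled: 1 w.p. 1/36, 2 w.p. 1/12, 3 w.p. 5/36, 4 w.p. 7/36, 5 w.p. 1/4, 6 w.p. 11/36
E[payout] = (1/36)·1 + (1/12)·2 + (5/36)·3 + (7/36)·4 + (1/4)·5 + (11/36)·6 = 161/36
Expected profit = 161/36 − 6 = -55/36

-55/36 dollars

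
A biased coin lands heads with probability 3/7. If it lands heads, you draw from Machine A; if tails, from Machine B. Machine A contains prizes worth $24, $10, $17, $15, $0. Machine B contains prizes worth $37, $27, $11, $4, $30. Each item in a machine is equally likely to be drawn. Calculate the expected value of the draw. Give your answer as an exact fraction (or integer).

634/35 dollars

E[X | Machine A] = (24 + 10 + 17 + 15 + 0)/5 = 66/5
E[X | Machine B] = (37 + 27 + 11 + 4 + 30)/5 = 109/5
E[X] = (3/7)·66/5 + (4/7)·109/5 = 634/35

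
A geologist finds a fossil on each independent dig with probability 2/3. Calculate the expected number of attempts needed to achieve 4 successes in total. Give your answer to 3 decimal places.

By linearity (sum of 4 independent geometric waits), E[trials] = 4/p = 4/(2/3) = 6.
≈ 6.000

6.000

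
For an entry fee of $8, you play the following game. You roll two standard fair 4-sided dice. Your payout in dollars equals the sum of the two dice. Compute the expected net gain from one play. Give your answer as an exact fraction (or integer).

-$3

Distribution of the sum of the two dice: 2 w.p. 1/16, 3 w.p. 1/8, 4 w.p. 3/16, 5 w.p. 1/4, 6 w.p. 3/16, 7 w.p. 1/8, …
E[payout] = (1/16)·2 + (1/8)·3 + (3/16)·4 + (1/4)·5 + (3/16)·6 + (1/8)·7 + (1/16)·8 = 5
Expected profit = 5 − 8 = -3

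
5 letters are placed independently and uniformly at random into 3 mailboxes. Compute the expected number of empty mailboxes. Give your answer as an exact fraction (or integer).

32/81

Let Xⱼ=1 if mailbox j is empty. P(Xⱼ=1) = ((3-1)/3)^5 = 32/243.
By linearity, E[#empty] = 3·32/243 = 32/81.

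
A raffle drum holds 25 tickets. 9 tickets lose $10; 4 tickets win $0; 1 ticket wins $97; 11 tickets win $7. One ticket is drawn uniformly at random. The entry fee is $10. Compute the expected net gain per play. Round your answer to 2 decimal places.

E[payout] = (9/25)·(-10) + (4/25)·0 + (1/25)·97 + (11/25)·7 = 84/25
Expected profit = 84/25 − 10 = -166/25 ≈ -$6.64

-$6.64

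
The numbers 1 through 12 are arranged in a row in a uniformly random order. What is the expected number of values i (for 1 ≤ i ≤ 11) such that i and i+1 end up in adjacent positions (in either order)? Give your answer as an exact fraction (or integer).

For each i ∈ {1,…,11}, let Xᵢ = 1 if i and i+1 are adjacent. P(Xᵢ=1) = 2·(12−1)!/12! = 2/12.
By linearity, E[ΣXᵢ] = (11)·(2/12) = 11/6.

11/6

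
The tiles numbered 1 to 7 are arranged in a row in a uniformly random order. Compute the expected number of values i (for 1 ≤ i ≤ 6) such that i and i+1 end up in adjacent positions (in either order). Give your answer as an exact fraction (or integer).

12/7

For each i ∈ {1,…,6}, let Xᵢ = 1 if i and i+1 are adjacent. P(Xᵢ=1) = 2·(7−1)!/7! = 2/7.
By linearity, E[ΣXᵢ] = (6)·(2/7) = 12/7.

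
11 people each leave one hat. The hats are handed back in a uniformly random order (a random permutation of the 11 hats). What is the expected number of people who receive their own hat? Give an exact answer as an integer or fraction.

1

Let Xᵢ = 1 if person i gets their own hat. For each i, P(Xᵢ=1) = 1/11.
By linearity of expectation, E[X₁+…+X_11] = 11·(1/11) = 1.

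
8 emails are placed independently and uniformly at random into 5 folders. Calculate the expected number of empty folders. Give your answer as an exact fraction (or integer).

65536/78125

Let Xⱼ=1 if folder j is empty. P(Xⱼ=1) = ((5-1)/5)^8 = 65536/390625.
By linearity, E[#empty] = 5·65536/390625 = 65536/78125.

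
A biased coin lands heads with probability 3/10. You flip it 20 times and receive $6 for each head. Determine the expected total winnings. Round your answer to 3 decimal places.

E[#heads] = 20·3/10 = 6 (linearity over flips).
E[winnings] = 6·6 = 36.
≈ 36.000

$36.000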